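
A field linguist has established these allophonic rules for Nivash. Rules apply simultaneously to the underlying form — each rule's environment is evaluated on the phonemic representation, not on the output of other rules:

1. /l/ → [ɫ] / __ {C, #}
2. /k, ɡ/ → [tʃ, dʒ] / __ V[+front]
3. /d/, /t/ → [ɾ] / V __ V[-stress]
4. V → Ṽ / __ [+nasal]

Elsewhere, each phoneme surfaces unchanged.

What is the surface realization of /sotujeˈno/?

[soɾujẽˈno]

/o/ (between /s/ and /t/) fails the environment for rule 4, so it stays [o].
/t/ (between /o/ and /u/): between a vowel and a following unstressed vowel, so rule 3 applies → [ɾ].
/u/ (between /t/ and /j/) is in the target of rule 4 but the environment (before a nasal consonant) is not met → [u].
/e/ — between /j/ and /n/, before a nasal consonant — surfaces as [ẽ] (rule 4).
/o/ (word-final) is in the target of rule 4 but the environment (before a nasal consonant) is not met → [o].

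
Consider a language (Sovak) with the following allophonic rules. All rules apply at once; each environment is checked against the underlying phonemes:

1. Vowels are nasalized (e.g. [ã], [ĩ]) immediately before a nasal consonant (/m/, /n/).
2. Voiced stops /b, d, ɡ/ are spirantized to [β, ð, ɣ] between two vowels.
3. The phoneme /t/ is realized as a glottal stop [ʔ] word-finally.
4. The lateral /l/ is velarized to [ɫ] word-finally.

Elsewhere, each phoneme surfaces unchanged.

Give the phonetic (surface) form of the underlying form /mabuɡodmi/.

[maβuɣodmi]

/m/ (word-initial) is unaffected → [m].
/a/ (between /m/ and /b/) fails the environment for rule 1, so it stays [a].
/b/ meets the environment for rule 2 (between two vowels) → [β].
/u/ — between /b/ and /ɡ/; rule 1 does not apply here → [u].
Rule 2 applies to /ɡ/ (between /u/ and /o/: between two vowels) → [ɣ].
/o/ — between /ɡ/ and /d/; rule 1 does not apply here → [o].
/d/ (between /o/ and /m/): rule 2 targets it, but not between two vowels → unchanged [d].
/m/ — not in any rule's target class → [m].
/i/ (word-final): rule 1 targets it, but not before a nasal consonant → unchanged [i].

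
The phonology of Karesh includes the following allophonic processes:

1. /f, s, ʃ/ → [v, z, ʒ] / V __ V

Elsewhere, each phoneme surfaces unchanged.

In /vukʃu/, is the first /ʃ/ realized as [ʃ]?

/ʃ/ (between /k/ and /u/) is in the target of rule 1 but the environment (between two vowels) is not met → [ʃ].
The actual realization is [ʃ], which matches [ʃ].

Yes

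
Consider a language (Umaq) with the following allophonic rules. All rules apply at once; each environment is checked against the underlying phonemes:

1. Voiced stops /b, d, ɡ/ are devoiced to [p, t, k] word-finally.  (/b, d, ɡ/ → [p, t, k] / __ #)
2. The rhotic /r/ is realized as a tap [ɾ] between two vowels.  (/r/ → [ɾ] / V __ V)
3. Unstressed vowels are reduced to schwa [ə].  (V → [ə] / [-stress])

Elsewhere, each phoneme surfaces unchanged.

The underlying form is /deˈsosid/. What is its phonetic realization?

[dəˈsosət]

/d/ (word-initial): rule 1 targets it, but not word-finally → unchanged [d].
/e/ meets the environment for rule 3 (in an unstressed syllable) → [ə].
/s/ (between /e/ and /o/) is unaffected → [s].
/o/ (between /s/ and /s/): rule 3 targets it, but not in an unstressed syllable → unchanged [o].
/s/ stays [s].
/i/ meets the environment for rule 3 (in an unstressed syllable) → [ə].
/d/ meets the environment for rule 1 (word-finally) → [t].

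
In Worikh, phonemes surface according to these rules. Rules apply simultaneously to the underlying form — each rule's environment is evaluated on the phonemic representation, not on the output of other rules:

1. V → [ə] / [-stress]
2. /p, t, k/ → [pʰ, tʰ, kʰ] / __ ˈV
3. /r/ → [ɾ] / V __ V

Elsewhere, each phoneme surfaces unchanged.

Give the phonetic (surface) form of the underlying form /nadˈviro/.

[nədˈviɾə]

/n/ (word-initial): no rule targets it → [n].
/a/ meets the environment for rule 1 (in an unstressed syllable) → [ə].
/d/ stays [d].
/v/ stays [v].
/i/ (between /v/ and /r/) fails the environment for rule 1, so it stays [i].
/r/ meets the environment for rule 3 (between two vowels) → [ɾ].
/o/ — word-final, in an unstressed syllable — surfaces as [ə] (rule 1).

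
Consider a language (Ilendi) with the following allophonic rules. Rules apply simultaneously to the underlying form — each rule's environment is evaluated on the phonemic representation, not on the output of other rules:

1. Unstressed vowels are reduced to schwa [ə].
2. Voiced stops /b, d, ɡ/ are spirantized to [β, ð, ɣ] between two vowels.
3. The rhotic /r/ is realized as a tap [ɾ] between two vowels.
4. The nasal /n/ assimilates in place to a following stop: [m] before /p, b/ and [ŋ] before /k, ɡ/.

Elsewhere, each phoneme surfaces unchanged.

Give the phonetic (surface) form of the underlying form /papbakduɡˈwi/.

/p/ (word-initial): no rule targets it → [p].
Rule 1 applies to /a/ (between /p/ and /p/: in an unstressed syllable) → [ə].
/p/ (between /a/ and /b/) is unaffected → [p].
/b/ — between /p/ and /a/; rule 2 does not apply here → [b].
/a/ meets the environment for rule 1 (in an unstressed syllable) → [ə].
/k/ — not in any rule's target class → [k].
/d/ — between /k/ and /u/; rule 2 does not apply here → [d].
Rule 1 applies to /u/ (between /d/ and /ɡ/: in an unstressed syllable) → [ə].
/ɡ/ (between /u/ and /w/) fails the environment for rule 2, so it stays [ɡ].
/w/ — not in any rule's target class → [w].
/i/ (word-final): rule 1 targets it, but not in an unstressed syllable → unchanged [i].

[pəpbəkdəɡˈwi]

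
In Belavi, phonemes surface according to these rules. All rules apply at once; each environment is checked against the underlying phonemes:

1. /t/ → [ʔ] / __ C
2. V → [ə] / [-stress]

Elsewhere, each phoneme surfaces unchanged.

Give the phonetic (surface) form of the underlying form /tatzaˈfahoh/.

[təʔzəˈfahəh]

/t/ (word-initial): rule 1 targets it, but not immediately before a consonant → unchanged [t].
/a/ (between /t/ and /t/): in an unstressed syllable, so rule 2 applies → [ə].
/t/ — between /a/ and /z/, immediately before a consonant — surfaces as [ʔ] (rule 1).
/z/ stays [z].
/a/ (between /z/ and /f/) occurs in an unstressed syllable → [ə] by rule 2.
/f/ (between /a/ and /a/): no rule targets it → [f].
/a/ (between /f/ and /h/) is in the target of rule 2 but the environment (in an unstressed syllable) is not met → [a].
/h/ (between /a/ and /o/) is unaffected → [h].
/o/ (between /h/ and /h/): in an unstressed syllable, so rule 2 applies → [ə].
/h/ stays [h].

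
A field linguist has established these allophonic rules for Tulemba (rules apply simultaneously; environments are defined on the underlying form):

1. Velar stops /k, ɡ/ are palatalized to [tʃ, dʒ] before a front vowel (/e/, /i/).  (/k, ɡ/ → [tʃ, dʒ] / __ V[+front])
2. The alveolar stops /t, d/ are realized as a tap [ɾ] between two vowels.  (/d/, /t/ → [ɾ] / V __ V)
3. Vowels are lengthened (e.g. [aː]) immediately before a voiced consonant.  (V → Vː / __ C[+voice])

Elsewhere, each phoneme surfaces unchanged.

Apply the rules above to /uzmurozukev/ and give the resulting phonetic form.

/u/ (word-initial): before a voiced consonant, so rule 3 applies → [uː].
/z/ (between /u/ and /m/): no rule targets it → [z].
/m/ — not in any rule's target class → [m].
/u/ — between /m/ and /r/, before a voiced consonant — surfaces as [uː] (rule 3).
/r/ stays [r].
/o/ meets the environment for rule 3 (before a voiced consonant) → [oː].
/z/ — not in any rule's target class → [z].
/u/ (between /z/ and /k/) is in the target of rule 3 but the environment (before a voiced consonant) is not met → [u].
/k/ (between /u/ and /e/): before a front vowel, so rule 1 applies → [tʃ].
Rule 3 applies to /e/ (between /k/ and /v/: before a voiced consonant) → [eː].
/v/ — not in any rule's target class → [v].

[uːzmuːroːzutʃeːv]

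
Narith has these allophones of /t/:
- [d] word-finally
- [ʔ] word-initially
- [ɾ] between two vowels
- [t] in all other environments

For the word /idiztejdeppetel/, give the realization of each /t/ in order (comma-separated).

Occurrence 1 (position 5): no conditioning environment matches → elsewhere allophone [t].
Occurrence 2 (position 13): between two vowels → [ɾ].

[t], [ɾ]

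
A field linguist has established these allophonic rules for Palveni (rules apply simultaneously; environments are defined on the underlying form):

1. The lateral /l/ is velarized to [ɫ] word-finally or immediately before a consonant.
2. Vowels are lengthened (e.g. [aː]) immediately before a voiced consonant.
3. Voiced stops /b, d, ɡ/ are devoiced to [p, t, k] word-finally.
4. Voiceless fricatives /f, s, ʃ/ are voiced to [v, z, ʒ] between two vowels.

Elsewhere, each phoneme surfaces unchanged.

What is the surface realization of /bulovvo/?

[buːloːvvo]

/b/ (word-initial) fails the environment for rule 3, so it stays [b].
/u/ — between /b/ and /l/, before a voiced consonant — surfaces as [uː] (rule 2).
/l/ (between /u/ and /o/) fails the environment for rule 1, so it stays [l].
/o/ meets the environment for rule 2 (before a voiced consonant) → [oː].
/v/ — not in any rule's target class → [v].
/v/ stays [v].
/o/ — word-final; rule 2 does not apply here → [o].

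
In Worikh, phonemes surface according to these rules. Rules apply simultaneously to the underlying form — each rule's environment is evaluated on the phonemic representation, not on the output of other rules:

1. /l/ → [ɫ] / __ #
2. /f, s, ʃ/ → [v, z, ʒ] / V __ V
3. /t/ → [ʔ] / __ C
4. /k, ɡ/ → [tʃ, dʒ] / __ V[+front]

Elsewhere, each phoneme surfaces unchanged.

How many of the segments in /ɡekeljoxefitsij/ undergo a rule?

4

Segments that undergo a rule: /ɡ/ → [dʒ] (rule 4); /k/ → [tʃ] (rule 4); /f/ → [v] (rule 2); /t/ → [ʔ] (rule 3).
All other segments surface unchanged.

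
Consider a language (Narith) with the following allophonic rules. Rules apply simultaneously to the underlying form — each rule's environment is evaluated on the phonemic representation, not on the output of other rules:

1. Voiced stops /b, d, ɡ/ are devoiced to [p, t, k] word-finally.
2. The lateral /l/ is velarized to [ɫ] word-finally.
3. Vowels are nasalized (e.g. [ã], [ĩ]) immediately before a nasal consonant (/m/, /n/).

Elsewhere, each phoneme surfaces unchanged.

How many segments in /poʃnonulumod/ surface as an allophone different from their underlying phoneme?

Segments that undergo a rule: /o/ → [õ] (rule 3); /u/ → [ũ] (rule 3); /d/ → [t] (rule 1).
All other segments surface unchanged.

3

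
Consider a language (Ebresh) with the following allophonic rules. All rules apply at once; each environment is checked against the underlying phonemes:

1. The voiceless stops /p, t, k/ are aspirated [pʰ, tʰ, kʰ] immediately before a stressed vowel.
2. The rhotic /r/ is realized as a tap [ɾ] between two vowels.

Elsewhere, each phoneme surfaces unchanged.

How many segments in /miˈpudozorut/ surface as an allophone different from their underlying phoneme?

2

Segments that undergo a rule: /p/ → [pʰ] (rule 1); /r/ → [ɾ] (rule 2).
All other segments surface unchanged.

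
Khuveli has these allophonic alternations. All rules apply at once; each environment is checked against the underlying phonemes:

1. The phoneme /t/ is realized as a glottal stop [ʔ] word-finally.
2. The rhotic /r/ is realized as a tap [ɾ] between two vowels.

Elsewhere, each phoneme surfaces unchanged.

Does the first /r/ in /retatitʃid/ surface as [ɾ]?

No

/r/ (word-initial) is in the target of rule 2 but the environment (between two vowels) is not met → [r].
The actual realization is [r], not [ɾ].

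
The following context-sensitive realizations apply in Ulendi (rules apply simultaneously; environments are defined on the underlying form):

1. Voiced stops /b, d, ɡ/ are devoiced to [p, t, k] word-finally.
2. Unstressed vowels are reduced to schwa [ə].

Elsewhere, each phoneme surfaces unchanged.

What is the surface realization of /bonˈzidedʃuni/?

[bənˈzidədʃənə]

/b/ (word-initial) fails the environment for rule 1, so it stays [b].
Rule 2 applies to /o/ (between /b/ and /n/: in an unstressed syllable) → [ə].
/n/ (between /o/ and /z/) is unaffected → [n].
/z/ (between /n/ and /i/): no rule targets it → [z].
/i/ — between /z/ and /d/; rule 2 does not apply here → [i].
/d/ (between /i/ and /e/): rule 1 targets it, but not word-finally → unchanged [d].
/e/ meets the environment for rule 2 (in an unstressed syllable) → [ə].
/d/ — between /e/ and /ʃ/; rule 1 does not apply here → [d].
/ʃ/ stays [ʃ].
/u/ (between /ʃ/ and /n/) occurs in an unstressed syllable → [ə] by rule 2.
/n/ stays [n].
Rule 2 applies to /i/ (word-final: in an unstressed syllable) → [ə].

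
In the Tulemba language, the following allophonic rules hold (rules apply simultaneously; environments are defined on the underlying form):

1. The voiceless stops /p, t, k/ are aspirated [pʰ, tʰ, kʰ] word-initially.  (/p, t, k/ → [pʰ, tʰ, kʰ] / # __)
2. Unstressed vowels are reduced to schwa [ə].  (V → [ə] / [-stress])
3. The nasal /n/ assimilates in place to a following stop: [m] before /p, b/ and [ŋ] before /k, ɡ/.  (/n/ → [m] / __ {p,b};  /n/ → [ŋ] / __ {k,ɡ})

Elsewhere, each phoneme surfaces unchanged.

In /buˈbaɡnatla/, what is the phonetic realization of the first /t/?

[t]

/t/ — between /a/ and /l/; rule 1 does not apply here → [t].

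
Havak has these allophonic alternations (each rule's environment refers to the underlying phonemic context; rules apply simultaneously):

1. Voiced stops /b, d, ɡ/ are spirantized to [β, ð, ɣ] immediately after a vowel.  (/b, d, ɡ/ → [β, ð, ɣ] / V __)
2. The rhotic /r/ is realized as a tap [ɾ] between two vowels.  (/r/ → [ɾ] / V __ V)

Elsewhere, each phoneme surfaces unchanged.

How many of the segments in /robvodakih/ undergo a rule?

2

Segments that undergo a rule: /b/ → [β] (rule 1); /d/ → [ð] (rule 1).
All other segments surface unchanged.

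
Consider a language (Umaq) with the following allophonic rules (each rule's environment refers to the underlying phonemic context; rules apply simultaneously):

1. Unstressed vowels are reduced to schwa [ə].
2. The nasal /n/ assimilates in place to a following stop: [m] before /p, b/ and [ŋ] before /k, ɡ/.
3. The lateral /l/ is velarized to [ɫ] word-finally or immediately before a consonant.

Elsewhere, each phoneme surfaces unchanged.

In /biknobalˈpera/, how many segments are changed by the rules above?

Segments that undergo a rule: /i/ → [ə] (rule 1); /o/ → [ə] (rule 1); /a/ → [ə] (rule 1); /l/ → [ɫ] (rule 3); /a/ → [ə] (rule 1).
All other segments surface unchanged.

5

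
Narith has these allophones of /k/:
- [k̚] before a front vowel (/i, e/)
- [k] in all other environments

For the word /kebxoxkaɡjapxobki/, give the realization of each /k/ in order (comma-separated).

[k̚], [k], [k̚]

Occurrence 1 (position 1): before a front vowel (/i, e/) → [k̚].
Occurrence 2 (position 7): no conditioning environment matches → elsewhere allophone [k].
Occurrence 3 (position 16): before a front vowel (/i, e/) → [k̚].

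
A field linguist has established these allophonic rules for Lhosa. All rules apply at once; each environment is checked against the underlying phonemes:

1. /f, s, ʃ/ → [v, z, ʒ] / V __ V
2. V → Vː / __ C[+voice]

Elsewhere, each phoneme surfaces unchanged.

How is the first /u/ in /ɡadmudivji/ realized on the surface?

[uː]

/u/ — between /m/ and /d/, before a voiced consonant — surfaces as [uː] (rule 2).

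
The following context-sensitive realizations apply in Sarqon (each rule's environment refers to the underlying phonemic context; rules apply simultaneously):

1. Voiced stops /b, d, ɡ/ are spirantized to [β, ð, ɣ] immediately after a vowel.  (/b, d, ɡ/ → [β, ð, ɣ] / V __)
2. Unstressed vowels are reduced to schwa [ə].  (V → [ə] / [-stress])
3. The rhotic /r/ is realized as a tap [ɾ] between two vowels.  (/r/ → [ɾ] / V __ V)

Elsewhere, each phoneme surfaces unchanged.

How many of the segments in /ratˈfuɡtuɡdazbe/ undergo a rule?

Segments that undergo a rule: /a/ → [ə] (rule 2); /ɡ/ → [ɣ] (rule 1); /u/ → [ə] (rule 2); /ɡ/ → [ɣ] (rule 1); /a/ → [ə] (rule 2); /e/ → [ə] (rule 2).
All other segments surface unchanged.

6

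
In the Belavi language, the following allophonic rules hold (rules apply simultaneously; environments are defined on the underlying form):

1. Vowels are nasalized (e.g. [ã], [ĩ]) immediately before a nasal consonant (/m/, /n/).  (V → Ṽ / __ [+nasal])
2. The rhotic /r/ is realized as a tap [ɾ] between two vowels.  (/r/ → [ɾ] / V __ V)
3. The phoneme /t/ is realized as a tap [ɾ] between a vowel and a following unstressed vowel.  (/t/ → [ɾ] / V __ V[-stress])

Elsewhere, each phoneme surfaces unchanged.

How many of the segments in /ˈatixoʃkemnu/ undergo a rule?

Segments that undergo a rule: /t/ → [ɾ] (rule 3); /e/ → [ẽ] (rule 1).
All other segments surface unchanged.

2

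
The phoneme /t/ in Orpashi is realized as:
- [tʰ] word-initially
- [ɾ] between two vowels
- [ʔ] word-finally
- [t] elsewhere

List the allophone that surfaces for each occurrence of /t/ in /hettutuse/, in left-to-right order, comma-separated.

Occurrence 1 (position 3): no conditioning environment matches → elsewhere allophone [t].
Occurrence 2 (position 4): no conditioning environment matches → elsewhere allophone [t].
Occurrence 3 (position 6): between two vowels → [ɾ].

[t], [t], [ɾ]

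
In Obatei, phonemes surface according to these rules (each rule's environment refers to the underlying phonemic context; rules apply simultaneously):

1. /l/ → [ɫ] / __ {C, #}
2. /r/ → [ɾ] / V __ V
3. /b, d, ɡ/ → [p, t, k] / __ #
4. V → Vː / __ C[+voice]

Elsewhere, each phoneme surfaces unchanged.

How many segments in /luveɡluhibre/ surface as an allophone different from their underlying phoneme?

Segments that undergo a rule: /u/ → [uː] (rule 4); /e/ → [eː] (rule 4); /i/ → [iː] (rule 4).
All other segments surface unchanged.

3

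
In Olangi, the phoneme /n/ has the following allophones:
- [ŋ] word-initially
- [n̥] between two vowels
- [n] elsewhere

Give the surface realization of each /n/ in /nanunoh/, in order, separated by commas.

Occurrence 1 (position 1): word-initially → [ŋ].
Occurrence 2 (position 3): between two vowels → [n̥].
Occurrence 3 (position 5): between two vowels → [n̥].

[ŋ], [n̥], [n̥]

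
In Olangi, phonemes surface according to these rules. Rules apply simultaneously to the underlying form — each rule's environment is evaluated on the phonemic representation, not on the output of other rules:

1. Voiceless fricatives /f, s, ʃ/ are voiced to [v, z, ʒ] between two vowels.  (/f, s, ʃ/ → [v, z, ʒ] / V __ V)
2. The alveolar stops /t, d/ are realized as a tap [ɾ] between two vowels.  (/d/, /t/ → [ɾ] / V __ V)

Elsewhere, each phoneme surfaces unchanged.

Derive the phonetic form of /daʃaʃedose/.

[daʒaʒeɾoze]

/d/ (word-initial): rule 2 targets it, but not between two vowels → unchanged [d].
/a/ — not in any rule's target class → [a].
Rule 1 applies to /ʃ/ (between /a/ and /a/: between two vowels) → [ʒ].
/a/ stays [a].
Rule 1 applies to /ʃ/ (between /a/ and /e/: between two vowels) → [ʒ].
/e/ (between /ʃ/ and /d/) is unaffected → [e].
Rule 2 applies to /d/ (between /e/ and /o/: between two vowels) → [ɾ].
/o/ (between /d/ and /s/): no rule targets it → [o].
/s/ (between /o/ and /e/): between two vowels, so rule 1 applies → [z].
/e/ stays [e].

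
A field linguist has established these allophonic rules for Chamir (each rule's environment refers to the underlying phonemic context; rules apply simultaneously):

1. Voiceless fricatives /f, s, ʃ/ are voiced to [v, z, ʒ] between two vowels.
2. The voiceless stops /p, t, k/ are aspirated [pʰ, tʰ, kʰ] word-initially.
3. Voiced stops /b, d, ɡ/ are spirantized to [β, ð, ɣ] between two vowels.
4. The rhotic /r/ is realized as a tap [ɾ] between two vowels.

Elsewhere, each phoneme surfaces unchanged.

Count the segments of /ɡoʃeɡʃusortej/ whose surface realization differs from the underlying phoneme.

2

Segments that undergo a rule: /ʃ/ → [ʒ] (rule 1); /s/ → [z] (rule 1).
All other segments surface unchanged.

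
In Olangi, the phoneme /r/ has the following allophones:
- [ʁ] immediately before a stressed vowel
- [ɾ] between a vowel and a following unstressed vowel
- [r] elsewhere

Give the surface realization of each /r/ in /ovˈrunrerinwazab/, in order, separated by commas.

Occurrence 1 (position 3): immediately before a stressed vowel → [ʁ].
Occurrence 2 (position 6): no conditioning environment matches → elsewhere allophone [r].
Occurrence 3 (position 8): between a vowel and a following unstressed vowel → [ɾ].

[ʁ], [r], [ɾ]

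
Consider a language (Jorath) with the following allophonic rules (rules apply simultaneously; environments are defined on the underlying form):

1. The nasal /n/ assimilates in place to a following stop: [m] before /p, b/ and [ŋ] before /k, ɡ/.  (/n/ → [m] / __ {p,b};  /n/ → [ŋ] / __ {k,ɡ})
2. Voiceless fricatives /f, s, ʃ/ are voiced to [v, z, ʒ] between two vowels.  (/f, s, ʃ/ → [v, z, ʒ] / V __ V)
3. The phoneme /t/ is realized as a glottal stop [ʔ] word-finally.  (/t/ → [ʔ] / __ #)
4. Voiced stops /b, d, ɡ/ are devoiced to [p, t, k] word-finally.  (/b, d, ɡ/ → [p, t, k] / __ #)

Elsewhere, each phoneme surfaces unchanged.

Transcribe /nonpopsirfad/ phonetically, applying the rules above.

[nompopsirfat]

/n/ (word-initial) fails the environment for rule 1, so it stays [n].
/o/ — not in any rule's target class → [o].
/n/ (between /o/ and /p/): before a labial or velar stop, so rule 1 applies → [m].
/p/ stays [p].
/o/ — not in any rule's target class → [o].
/p/ (between /o/ and /s/): no rule targets it → [p].
/s/ (between /p/ and /i/): rule 2 targets it, but not between two vowels → unchanged [s].
/i/ stays [i].
/r/ — not in any rule's target class → [r].
/f/ (between /r/ and /a/): rule 2 targets it, but not between two vowels → unchanged [f].
/a/ stays [a].
Rule 4 applies to /d/ (word-final: word-finally) → [t].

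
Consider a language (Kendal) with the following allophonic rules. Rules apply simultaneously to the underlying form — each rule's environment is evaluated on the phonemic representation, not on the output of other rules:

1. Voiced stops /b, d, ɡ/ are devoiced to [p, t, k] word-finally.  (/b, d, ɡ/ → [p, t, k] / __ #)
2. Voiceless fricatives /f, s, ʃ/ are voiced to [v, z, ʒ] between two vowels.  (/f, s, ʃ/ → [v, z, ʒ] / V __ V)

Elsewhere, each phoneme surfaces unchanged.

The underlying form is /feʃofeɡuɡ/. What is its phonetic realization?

/f/ (word-initial): rule 2 targets it, but not between two vowels → unchanged [f].
/e/ (between /f/ and /ʃ/) is unaffected → [e].
/ʃ/ (between /e/ and /o/): between two vowels, so rule 2 applies → [ʒ].
/o/ stays [o].
/f/ — between /o/ and /e/, between two vowels — surfaces as [v] (rule 2).
/e/ — not in any rule's target class → [e].
/ɡ/ (between /e/ and /u/) fails the environment for rule 1, so it stays [ɡ].
/u/ (between /ɡ/ and /ɡ/): no rule targets it → [u].
/ɡ/ (word-final) occurs word-finally → [k] by rule 1.

[feʒoveɡuk]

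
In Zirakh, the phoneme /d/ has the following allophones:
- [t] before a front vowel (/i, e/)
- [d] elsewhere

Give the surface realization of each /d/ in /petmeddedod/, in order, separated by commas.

[d], [t], [d], [d]

Occurrence 1 (position 6): no conditioning environment matches → elsewhere allophone [d].
Occurrence 2 (position 7): before a front vowel (/i, e/) → [t].
Occurrence 3 (position 9): no conditioning environment matches → elsewhere allophone [d].
Occurrence 4 (position 11): no conditioning environment matches → elsewhere allophone [d].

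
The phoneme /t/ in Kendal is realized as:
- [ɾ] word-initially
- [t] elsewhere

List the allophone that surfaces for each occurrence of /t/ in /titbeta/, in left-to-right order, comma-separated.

Occurrence 1 (position 1): word-initially → [ɾ].
Occurrence 2 (position 3): no conditioning environment matches → elsewhere allophone [t].
Occurrence 3 (position 6): no conditioning environment matches → elsewhere allophone [t].

[ɾ], [t], [t]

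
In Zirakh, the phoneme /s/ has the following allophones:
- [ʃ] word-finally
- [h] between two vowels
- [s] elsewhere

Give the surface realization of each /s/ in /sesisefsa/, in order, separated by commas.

[s], [h], [h], [s]

Occurrence 1 (position 1): no conditioning environment matches → elsewhere allophone [s].
Occurrence 2 (position 3): between two vowels → [h].
Occurrence 3 (position 5): between two vowels → [h].
Occurrence 4 (position 8): no conditioning environment matches → elsewhere allophone [s].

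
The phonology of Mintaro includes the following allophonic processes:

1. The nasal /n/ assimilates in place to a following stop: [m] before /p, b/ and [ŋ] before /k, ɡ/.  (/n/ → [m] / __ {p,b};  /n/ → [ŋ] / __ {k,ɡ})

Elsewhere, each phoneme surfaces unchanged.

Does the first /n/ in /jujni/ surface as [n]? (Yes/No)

Yes

/n/ (between /j/ and /i/) is in the target of rule 1 but the environment (before a labial or velar stop) is not met → [n].
The actual realization is [n], which matches [n].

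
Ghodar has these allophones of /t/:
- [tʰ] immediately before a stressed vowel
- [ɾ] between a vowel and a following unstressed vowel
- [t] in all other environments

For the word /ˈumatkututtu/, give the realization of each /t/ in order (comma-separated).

[t], [ɾ], [t], [t]

Occurrence 1 (position 4): no conditioning environment matches → elsewhere allophone [t].
Occurrence 2 (position 7): between a vowel and an unstressed vowel → [ɾ].
Occurrence 3 (position 9): no conditioning environment matches → elsewhere allophone [t].
Occurrence 4 (position 10): no conditioning environment matches → elsewhere allophone [t].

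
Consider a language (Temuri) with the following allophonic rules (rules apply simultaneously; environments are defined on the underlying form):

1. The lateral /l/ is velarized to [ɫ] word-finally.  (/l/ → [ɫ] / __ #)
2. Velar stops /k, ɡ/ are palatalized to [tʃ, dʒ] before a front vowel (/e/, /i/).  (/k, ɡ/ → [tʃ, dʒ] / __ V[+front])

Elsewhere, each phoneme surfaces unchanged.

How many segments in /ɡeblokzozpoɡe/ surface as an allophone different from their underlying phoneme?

Segments that undergo a rule: /ɡ/ → [dʒ] (rule 2); /ɡ/ → [dʒ] (rule 2).
All other segments surface unchanged.

2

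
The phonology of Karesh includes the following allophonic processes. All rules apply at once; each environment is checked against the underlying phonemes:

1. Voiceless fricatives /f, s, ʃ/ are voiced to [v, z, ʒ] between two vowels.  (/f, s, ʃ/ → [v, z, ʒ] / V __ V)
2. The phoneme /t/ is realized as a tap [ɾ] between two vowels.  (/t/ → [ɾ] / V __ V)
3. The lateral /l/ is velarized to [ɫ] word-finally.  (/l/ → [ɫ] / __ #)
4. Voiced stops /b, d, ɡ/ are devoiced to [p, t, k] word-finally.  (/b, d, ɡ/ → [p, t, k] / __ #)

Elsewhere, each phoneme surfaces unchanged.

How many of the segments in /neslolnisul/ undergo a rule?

2

Segments that undergo a rule: /s/ → [z] (rule 1); /l/ → [ɫ] (rule 3).
All other segments surface unchanged.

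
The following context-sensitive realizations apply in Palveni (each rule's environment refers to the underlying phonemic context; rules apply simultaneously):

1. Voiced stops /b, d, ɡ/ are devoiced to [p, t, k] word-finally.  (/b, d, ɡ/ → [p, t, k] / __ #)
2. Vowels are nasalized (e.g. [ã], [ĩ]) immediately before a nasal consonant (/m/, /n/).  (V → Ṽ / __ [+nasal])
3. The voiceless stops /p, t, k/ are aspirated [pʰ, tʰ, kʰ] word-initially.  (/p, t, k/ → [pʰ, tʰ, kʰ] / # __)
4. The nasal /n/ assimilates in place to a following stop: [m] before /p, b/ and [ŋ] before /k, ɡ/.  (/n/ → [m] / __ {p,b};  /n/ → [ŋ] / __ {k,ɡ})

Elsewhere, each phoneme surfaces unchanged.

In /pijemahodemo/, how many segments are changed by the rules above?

3

Segments that undergo a rule: /p/ → [pʰ] (rule 3); /e/ → [ẽ] (rule 2); /e/ → [ẽ] (rule 2).
All other segments surface unchanged.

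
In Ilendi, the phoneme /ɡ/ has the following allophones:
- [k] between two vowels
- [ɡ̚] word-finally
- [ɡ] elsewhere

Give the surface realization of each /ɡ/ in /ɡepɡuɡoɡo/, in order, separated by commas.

Occurrence 1 (position 1): no conditioning environment matches → elsewhere allophone [ɡ].
Occurrence 2 (position 4): no conditioning environment matches → elsewhere allophone [ɡ].
Occurrence 3 (position 6): between two vowels → [k].
Occurrence 4 (position 8): between two vowels → [k].

[ɡ], [ɡ], [k], [k]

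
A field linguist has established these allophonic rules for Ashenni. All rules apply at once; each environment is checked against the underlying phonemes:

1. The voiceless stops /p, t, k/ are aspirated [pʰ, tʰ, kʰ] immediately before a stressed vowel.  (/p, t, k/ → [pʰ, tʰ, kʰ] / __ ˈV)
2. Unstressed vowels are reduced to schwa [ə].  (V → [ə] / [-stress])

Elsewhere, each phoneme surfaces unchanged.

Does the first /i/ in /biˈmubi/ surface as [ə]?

/i/ (between /b/ and /m/) occurs in an unstressed syllable → [ə] by rule 2.
The actual realization is [ə], which matches [ə].

Yes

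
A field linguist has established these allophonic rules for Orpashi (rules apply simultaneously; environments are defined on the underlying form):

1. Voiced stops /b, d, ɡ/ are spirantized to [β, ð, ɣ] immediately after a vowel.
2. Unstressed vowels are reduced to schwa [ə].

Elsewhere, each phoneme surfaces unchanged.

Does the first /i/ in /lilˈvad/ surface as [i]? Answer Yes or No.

No

Rule 2 applies to /i/ (between /l/ and /l/: in an unstressed syllable) → [ə].
The actual realization is [ə], not [i].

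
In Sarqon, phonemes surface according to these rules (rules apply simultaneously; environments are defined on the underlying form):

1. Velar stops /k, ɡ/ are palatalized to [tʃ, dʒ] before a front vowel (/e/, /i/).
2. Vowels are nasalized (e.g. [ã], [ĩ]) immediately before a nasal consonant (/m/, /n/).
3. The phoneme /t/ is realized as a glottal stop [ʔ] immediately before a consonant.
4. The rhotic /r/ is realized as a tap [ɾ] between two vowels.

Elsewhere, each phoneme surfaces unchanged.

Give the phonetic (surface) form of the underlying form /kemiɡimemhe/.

[tʃẽmidʒĩmẽmhe]

/k/ (word-initial) occurs before a front vowel → [tʃ] by rule 1.
/e/ (between /k/ and /m/): before a nasal consonant, so rule 2 applies → [ẽ].
/m/ (between /e/ and /i/): no rule targets it → [m].
/i/ (between /m/ and /ɡ/) fails the environment for rule 2, so it stays [i].
/ɡ/ (between /i/ and /i/): before a front vowel, so rule 1 applies → [dʒ].
/i/ (between /ɡ/ and /m/): before a nasal consonant, so rule 2 applies → [ĩ].
/m/ — not in any rule's target class → [m].
/e/ — between /m/ and /m/, before a nasal consonant — surfaces as [ẽ] (rule 2).
/m/ — not in any rule's target class → [m].
/h/ stays [h].
/e/ — word-final; rule 2 does not apply here → [e].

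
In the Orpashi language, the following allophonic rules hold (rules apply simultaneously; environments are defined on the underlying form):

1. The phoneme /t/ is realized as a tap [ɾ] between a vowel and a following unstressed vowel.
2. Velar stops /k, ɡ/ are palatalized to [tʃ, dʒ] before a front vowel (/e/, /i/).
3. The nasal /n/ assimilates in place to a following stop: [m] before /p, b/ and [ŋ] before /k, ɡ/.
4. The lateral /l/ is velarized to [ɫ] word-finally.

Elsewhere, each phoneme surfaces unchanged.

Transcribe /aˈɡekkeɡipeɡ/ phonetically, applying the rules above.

/a/ stays [a].
/ɡ/ — between /a/ and /e/, before a front vowel — surfaces as [dʒ] (rule 2).
/e/ — not in any rule's target class → [e].
/k/ (between /e/ and /k/) fails the environment for rule 2, so it stays [k].
/k/ meets the environment for rule 2 (before a front vowel) → [tʃ].
/e/ (between /k/ and /ɡ/) is unaffected → [e].
Rule 2 applies to /ɡ/ (between /e/ and /i/: before a front vowel) → [dʒ].
/i/ stays [i].
/p/ — not in any rule's target class → [p].
/e/ (between /p/ and /ɡ/): no rule targets it → [e].
/ɡ/ (word-final) fails the environment for rule 2, so it stays [ɡ].

[aˈdʒektʃedʒipeɡ]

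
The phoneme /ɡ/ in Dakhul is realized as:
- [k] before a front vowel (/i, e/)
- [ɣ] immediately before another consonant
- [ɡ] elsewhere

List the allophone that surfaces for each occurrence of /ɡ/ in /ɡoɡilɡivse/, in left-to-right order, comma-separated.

Occurrence 1 (position 1): no conditioning environment matches → elsewhere allophone [ɡ].
Occurrence 2 (position 3): before a front vowel (/i, e/) → [k].
Occurrence 3 (position 6): before a front vowel (/i, e/) → [k].

[ɡ], [k], [k]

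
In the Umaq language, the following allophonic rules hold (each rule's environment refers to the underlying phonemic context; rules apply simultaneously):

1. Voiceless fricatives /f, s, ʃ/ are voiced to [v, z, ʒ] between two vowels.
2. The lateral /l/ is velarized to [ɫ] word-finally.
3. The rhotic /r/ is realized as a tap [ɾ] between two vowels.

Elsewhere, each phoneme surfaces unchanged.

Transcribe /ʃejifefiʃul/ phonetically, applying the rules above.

/ʃ/ (word-initial) is in the target of rule 1 but the environment (between two vowels) is not met → [ʃ].
/e/ (between /ʃ/ and /j/): no rule targets it → [e].
/j/ (between /e/ and /i/) is unaffected → [j].
/i/ (between /j/ and /f/) is unaffected → [i].
Rule 1 applies to /f/ (between /i/ and /e/: between two vowels) → [v].
/e/ — not in any rule's target class → [e].
Rule 1 applies to /f/ (between /e/ and /i/: between two vowels) → [v].
/i/ (between /f/ and /ʃ/): no rule targets it → [i].
/ʃ/ — between /i/ and /u/, between two vowels — surfaces as [ʒ] (rule 1).
/u/ (between /ʃ/ and /l/): no rule targets it → [u].
Rule 2 applies to /l/ (word-final: word-finally) → [ɫ].

[ʃejiveviʒuɫ]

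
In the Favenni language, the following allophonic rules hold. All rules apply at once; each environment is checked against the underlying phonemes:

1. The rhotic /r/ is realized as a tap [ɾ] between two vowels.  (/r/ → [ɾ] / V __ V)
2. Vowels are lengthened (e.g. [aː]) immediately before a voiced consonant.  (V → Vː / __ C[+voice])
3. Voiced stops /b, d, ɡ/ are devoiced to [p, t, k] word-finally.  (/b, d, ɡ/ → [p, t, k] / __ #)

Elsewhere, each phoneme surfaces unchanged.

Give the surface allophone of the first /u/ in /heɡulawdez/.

[uː]

/u/ meets the environment for rule 2 (before a voiced consonant) → [uː].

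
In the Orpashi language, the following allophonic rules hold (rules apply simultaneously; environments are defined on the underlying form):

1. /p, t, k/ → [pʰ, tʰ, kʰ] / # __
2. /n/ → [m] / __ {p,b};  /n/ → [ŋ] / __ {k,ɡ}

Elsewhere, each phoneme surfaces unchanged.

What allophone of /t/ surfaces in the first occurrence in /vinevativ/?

[t]

/t/ (between /a/ and /i/) fails the environment for rule 1, so it stays [t].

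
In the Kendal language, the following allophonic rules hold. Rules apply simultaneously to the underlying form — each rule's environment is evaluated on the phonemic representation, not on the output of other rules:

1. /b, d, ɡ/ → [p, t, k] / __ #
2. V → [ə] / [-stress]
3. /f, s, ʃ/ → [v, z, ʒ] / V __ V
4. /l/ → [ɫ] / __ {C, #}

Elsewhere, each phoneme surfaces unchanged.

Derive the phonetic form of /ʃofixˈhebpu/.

[ʃəvəxˈhebpə]

/ʃ/ (word-initial) is in the target of rule 3 but the environment (between two vowels) is not met → [ʃ].
/o/ (between /ʃ/ and /f/) occurs in an unstressed syllable → [ə] by rule 2.
/f/ (between /o/ and /i/) occurs between two vowels → [v] by rule 3.
Rule 2 applies to /i/ (between /f/ and /x/: in an unstressed syllable) → [ə].
/e/ (between /h/ and /b/): rule 2 targets it, but not in an unstressed syllable → unchanged [e].
/b/ (between /e/ and /p/) fails the environment for rule 1, so it stays [b].
Rule 2 applies to /u/ (word-final: in an unstressed syllable) → [ə].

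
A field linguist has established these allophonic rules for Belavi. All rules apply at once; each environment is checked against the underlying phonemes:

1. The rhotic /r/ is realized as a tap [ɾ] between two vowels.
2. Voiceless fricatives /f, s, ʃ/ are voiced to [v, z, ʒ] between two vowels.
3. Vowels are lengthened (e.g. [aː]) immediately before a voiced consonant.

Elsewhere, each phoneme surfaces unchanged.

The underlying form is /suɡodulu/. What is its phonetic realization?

[suːɡoːduːlu]

/s/ — word-initial; rule 2 does not apply here → [s].
Rule 3 applies to /u/ (between /s/ and /ɡ/: before a voiced consonant) → [uː].
/ɡ/ — not in any rule's target class → [ɡ].
/o/ meets the environment for rule 3 (before a voiced consonant) → [oː].
/d/ (between /o/ and /u/): no rule targets it → [d].
/u/ meets the environment for rule 3 (before a voiced consonant) → [uː].
/l/ (between /u/ and /u/): no rule targets it → [l].
/u/ (word-final) is in the target of rule 3 but the environment (before a voiced consonant) is not met → [u].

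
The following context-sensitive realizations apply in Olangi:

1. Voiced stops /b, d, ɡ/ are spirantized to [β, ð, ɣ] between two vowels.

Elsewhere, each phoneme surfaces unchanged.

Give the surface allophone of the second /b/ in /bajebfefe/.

[b]

/b/ (between /e/ and /f/) fails the environment for rule 1, so it stays [b].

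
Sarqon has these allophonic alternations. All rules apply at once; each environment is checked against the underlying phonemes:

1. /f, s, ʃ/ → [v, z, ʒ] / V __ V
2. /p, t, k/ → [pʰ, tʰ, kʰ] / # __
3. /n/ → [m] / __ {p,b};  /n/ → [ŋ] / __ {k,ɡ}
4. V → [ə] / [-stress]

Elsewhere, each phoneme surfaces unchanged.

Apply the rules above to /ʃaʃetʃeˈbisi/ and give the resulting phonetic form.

[ʃəʒətʃəˈbizə]

/ʃ/ — word-initial; rule 1 does not apply here → [ʃ].
Rule 4 applies to /a/ (between /ʃ/ and /ʃ/: in an unstressed syllable) → [ə].
/ʃ/ — between /a/ and /e/, between two vowels — surfaces as [ʒ] (rule 1).
/e/ meets the environment for rule 4 (in an unstressed syllable) → [ə].
/t/ (between /e/ and /ʃ/) fails the environment for rule 2, so it stays [t].
/ʃ/ (between /t/ and /e/) is in the target of rule 1 but the environment (between two vowels) is not met → [ʃ].
/e/ (between /ʃ/ and /b/) occurs in an unstressed syllable → [ə] by rule 4.
/b/ stays [b].
/i/ (between /b/ and /s/) is in the target of rule 4 but the environment (in an unstressed syllable) is not met → [i].
Rule 1 applies to /s/ (between /i/ and /i/: between two vowels) → [z].
/i/ (word-final) occurs in an unstressed syllable → [ə] by rule 4.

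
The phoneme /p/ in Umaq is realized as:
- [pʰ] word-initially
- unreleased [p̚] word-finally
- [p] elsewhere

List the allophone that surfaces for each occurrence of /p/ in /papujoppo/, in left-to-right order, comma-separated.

[pʰ], [p], [p], [p]

Occurrence 1 (position 1): word-initially → [pʰ].
Occurrence 2 (position 3): no conditioning environment matches → elsewhere allophone [p].
Occurrence 3 (position 7): no conditioning environment matches → elsewhere allophone [p].
Occurrence 4 (position 8): no conditioning environment matches → elsewhere allophone [p].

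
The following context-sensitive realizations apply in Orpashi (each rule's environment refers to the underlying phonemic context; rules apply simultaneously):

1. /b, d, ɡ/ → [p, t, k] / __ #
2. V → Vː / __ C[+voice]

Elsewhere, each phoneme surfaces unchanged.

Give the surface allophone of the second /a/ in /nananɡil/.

[aː]

/a/ meets the environment for rule 2 (before a voiced consonant) → [aː].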